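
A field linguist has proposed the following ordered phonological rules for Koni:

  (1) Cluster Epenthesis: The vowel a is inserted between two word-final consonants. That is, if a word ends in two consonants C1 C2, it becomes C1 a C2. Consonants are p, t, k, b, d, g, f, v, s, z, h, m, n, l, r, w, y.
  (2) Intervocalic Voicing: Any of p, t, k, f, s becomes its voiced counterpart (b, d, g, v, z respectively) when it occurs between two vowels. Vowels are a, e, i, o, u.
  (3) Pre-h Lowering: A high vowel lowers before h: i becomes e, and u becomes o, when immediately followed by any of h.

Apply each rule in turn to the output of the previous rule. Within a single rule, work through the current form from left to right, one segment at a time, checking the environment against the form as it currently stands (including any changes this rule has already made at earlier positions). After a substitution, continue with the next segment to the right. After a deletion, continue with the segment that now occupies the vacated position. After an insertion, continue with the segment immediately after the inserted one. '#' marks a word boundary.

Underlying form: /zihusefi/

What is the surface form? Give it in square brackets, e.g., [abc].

(1) Cluster Epenthesis: no change — [zihusefi]
(2) Intervocalic Voicing: [zihusefi] → [zihuzevi]
(3) Pre-h Lowering: [zihuzevi] → [zehuzevi]

[zehuzevi]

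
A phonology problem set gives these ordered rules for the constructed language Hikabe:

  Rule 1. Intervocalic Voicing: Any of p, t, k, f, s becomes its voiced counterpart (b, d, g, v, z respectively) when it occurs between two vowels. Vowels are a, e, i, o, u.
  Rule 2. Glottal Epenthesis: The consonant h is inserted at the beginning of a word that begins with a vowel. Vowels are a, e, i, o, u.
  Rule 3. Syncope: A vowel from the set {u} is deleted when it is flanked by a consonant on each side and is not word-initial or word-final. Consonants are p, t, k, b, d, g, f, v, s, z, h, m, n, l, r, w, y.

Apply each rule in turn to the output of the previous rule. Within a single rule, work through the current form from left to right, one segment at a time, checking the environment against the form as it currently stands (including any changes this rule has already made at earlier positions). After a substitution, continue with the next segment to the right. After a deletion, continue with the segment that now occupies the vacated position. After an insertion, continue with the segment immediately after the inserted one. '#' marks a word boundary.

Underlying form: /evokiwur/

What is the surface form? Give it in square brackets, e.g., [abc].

Rule 1 Intervocalic Voicing: [evokiwur] → [evogiwur]
Rule 2 Glottal Epenthesis: [evogiwur] → [hevogiwur]
Rule 3 Syncope: [hevogiwur] → [hevogiwr]

[hevogiwr]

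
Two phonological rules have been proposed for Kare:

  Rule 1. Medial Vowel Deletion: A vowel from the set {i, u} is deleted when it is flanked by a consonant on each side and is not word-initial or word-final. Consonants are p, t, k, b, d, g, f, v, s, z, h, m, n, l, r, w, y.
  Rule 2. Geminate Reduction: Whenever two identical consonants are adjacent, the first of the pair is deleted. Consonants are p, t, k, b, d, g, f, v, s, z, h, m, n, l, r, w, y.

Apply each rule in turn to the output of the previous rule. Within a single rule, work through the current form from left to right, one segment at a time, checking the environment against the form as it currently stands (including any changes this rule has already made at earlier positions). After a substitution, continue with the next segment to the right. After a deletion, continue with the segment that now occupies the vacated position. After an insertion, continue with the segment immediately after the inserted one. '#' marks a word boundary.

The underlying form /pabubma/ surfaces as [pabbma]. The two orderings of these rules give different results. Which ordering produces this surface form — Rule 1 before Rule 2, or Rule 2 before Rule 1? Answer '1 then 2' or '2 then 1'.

Order 1 then 2:
  1 Medial Vowel Deletion: [pabubma] → [pabbma]
  2 Geminate Reduction: [pabbma] → [pabma]
  result: [pabma]
Order 2 then 1:
  2 Geminate Reduction: no change — [pabubma]
  1 Medial Vowel Deletion: [pabubma] → [pabbma]
  result: [pabbma]

2 then 1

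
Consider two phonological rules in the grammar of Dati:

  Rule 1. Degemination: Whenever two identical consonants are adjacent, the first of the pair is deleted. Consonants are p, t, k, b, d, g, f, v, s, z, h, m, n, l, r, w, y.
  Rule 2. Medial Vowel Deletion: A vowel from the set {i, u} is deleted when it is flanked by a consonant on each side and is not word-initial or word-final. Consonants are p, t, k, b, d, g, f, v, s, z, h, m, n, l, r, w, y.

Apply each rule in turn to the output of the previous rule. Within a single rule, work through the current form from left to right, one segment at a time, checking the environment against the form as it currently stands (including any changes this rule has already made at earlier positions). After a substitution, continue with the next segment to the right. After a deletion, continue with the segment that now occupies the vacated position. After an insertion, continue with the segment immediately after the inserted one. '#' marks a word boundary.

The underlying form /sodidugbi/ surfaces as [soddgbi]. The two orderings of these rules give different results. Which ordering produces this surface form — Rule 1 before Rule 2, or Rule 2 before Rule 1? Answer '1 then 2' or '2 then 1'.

Order 1 then 2:
  1 Degemination: no change — [sodidugbi]
  2 Medial Vowel Deletion: [sodidugbi] → [soddgbi]
  result: [soddgbi]
Order 2 then 1:
  2 Medial Vowel Deletion: [sodidugbi] → [soddgbi]
  1 Degemination: [soddgbi] → [sodgbi]
  result: [sodgbi]

1 then 2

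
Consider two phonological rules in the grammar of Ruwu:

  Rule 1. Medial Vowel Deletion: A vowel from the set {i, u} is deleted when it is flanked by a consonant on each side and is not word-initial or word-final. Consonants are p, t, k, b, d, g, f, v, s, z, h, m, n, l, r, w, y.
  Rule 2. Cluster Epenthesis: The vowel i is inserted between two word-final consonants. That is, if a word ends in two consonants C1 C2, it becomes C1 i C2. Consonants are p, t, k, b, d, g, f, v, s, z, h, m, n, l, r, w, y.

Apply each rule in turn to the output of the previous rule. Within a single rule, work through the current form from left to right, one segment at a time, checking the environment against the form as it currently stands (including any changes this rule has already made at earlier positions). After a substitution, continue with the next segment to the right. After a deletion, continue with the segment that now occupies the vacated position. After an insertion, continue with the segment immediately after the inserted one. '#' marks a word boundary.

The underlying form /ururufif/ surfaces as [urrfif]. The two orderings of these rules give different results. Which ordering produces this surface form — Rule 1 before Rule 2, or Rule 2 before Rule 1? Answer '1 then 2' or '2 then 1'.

Order 1 then 2:
  1 Medial Vowel Deletion: [ururufif] → [urrff]
  2 Cluster Epenthesis: [urrff] → [urrfif]
  result: [urrfif]
Order 2 then 1:
  2 Cluster Epenthesis: no change — [ururufif]
  1 Medial Vowel Deletion: [ururufif] → [urrff]
  result: [urrff]

1 then 2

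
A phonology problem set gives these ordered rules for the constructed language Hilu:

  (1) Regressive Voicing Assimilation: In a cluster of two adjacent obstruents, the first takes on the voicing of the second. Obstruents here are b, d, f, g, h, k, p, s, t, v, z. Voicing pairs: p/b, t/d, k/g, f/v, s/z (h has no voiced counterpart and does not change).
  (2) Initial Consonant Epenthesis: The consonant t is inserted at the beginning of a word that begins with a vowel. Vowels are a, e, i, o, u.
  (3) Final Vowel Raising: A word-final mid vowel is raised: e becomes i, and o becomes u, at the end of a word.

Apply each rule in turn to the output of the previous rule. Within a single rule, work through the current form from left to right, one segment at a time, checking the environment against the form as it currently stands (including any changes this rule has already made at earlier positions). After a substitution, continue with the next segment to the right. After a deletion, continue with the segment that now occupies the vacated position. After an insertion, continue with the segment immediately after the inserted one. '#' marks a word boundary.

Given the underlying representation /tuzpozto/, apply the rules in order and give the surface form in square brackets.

(1) Regressive Voicing Assimilation: [tuzpozto] → [tusposto]
(2) Initial Consonant Epenthesis: no change — [tusposto]
(3) Final Vowel Raising: [tusposto] → [tuspostu]

[tuspostu]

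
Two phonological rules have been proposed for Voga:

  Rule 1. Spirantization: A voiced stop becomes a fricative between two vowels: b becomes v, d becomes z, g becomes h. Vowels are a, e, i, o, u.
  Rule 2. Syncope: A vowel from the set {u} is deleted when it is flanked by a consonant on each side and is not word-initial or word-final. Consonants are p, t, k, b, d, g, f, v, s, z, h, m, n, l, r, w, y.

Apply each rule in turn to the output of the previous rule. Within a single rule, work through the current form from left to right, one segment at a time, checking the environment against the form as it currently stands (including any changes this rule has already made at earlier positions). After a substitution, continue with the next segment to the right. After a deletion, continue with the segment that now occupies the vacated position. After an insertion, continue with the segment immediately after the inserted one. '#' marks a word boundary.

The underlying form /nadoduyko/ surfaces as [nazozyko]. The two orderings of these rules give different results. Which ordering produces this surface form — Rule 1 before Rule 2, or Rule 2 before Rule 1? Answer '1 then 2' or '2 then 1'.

Order 1 then 2:
  1 Spirantization: [nadoduyko] → [nazozuyko]
  2 Syncope: [nazozuyko] → [nazozyko]
  result: [nazozyko]
Order 2 then 1:
  2 Syncope: [nadoduyko] → [nadodyko]
  1 Spirantization: [nadodyko] → [nazodyko]
  result: [nazodyko]

1 then 2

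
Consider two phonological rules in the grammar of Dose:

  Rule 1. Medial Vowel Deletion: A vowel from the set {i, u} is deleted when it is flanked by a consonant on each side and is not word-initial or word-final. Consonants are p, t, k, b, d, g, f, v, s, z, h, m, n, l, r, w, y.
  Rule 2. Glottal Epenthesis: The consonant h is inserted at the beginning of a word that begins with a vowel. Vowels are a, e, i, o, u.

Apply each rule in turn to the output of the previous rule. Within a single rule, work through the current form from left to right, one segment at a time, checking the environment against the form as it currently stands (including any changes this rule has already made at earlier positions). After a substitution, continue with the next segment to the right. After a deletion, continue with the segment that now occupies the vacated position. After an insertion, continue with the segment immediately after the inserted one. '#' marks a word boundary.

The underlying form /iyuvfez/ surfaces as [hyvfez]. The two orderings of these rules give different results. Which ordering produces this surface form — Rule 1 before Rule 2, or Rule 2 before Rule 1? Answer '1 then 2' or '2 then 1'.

Order 1 then 2:
  1 Medial Vowel Deletion: [iyuvfez] → [iyvfez]
  2 Glottal Epenthesis: [iyvfez] → [hiyvfez]
  result: [hiyvfez]
Order 2 then 1:
  2 Glottal Epenthesis: [iyuvfez] → [hiyuvfez]
  1 Medial Vowel Deletion: [hiyuvfez] → [hyvfez]
  result: [hyvfez]

2 then 1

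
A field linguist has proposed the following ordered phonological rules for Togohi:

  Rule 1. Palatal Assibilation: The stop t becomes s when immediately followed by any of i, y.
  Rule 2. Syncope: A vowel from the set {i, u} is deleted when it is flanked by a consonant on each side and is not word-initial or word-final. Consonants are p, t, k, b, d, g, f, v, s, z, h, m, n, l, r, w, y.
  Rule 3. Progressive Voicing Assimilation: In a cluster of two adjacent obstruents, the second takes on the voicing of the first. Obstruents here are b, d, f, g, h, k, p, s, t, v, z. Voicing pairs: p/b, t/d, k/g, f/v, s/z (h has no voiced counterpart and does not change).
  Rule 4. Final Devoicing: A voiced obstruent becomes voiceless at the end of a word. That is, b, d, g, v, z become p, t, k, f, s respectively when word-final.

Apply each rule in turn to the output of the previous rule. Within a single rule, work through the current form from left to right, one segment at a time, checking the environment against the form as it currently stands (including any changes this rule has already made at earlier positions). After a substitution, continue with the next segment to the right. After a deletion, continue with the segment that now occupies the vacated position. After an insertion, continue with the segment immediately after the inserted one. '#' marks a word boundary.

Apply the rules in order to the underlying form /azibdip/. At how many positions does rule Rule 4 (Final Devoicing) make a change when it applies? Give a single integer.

Rule 1 Palatal Assibilation: no change — [azibdip]
Rule 2 Syncope: [azibdip] → [azbdp]
Rule 3 Progressive Voicing Assimilation: [azbdp] → [azbdb]
Rule 4 Final Devoicing: [azbdb] → [azbdp]
Rule Rule 4 changed 1 position(s).

1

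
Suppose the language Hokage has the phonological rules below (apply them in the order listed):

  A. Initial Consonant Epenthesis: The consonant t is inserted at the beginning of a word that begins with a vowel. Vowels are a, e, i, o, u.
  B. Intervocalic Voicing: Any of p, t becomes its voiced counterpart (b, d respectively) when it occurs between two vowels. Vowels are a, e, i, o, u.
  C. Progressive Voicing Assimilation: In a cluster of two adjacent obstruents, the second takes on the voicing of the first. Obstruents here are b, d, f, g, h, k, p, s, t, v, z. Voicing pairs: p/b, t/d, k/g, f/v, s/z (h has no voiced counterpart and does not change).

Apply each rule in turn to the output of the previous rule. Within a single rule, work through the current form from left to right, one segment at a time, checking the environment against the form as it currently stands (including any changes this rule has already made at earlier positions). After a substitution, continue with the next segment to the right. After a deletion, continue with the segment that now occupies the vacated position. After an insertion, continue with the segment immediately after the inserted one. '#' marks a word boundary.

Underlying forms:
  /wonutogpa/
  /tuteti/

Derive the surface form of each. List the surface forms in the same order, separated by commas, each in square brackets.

[wonudogba], [tudedi]

/wonutogpa/:
  A Initial Consonant Epenthesis: no change — [wonutogpa]
  B Intervocalic Voicing: [wonutogpa] → [wonudogpa]
  C Progressive Voicing Assimilation: [wonudogpa] → [wonudogba]
/tuteti/:
  A Initial Consonant Epenthesis: no change — [tuteti]
  B Intervocalic Voicing: [tuteti] → [tudedi]
  C Progressive Voicing Assimilation: no change — [tudedi]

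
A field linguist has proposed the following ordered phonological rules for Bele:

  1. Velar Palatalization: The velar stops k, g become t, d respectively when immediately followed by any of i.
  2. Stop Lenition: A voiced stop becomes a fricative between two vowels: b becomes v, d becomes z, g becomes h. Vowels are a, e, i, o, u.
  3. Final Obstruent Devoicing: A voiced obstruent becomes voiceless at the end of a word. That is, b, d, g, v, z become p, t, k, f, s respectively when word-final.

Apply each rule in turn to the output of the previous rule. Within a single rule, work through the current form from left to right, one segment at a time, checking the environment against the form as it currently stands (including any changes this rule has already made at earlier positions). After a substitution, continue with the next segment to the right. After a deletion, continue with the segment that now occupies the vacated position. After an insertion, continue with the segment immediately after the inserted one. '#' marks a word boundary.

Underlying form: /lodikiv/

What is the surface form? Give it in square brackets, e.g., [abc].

[lozitif]

1 Velar Palatalization: [lodikiv] → [loditiv]
2 Stop Lenition: [loditiv] → [lozitiv]
3 Final Obstruent Devoicing: [lozitiv] → [lozitif]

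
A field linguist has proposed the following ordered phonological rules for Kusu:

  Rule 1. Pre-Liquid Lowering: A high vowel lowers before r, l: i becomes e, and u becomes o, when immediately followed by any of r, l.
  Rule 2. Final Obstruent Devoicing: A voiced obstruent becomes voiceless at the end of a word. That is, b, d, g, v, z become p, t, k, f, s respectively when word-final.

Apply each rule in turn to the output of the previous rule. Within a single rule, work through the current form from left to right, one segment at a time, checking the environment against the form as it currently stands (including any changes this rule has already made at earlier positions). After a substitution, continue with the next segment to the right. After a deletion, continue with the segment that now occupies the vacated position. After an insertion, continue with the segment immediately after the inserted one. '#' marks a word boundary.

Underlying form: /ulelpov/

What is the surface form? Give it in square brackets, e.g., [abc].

[olelpof]

Rule 1 Pre-Liquid Lowering: [ulelpov] → [olelpov]
Rule 2 Final Obstruent Devoicing: [olelpov] → [olelpof]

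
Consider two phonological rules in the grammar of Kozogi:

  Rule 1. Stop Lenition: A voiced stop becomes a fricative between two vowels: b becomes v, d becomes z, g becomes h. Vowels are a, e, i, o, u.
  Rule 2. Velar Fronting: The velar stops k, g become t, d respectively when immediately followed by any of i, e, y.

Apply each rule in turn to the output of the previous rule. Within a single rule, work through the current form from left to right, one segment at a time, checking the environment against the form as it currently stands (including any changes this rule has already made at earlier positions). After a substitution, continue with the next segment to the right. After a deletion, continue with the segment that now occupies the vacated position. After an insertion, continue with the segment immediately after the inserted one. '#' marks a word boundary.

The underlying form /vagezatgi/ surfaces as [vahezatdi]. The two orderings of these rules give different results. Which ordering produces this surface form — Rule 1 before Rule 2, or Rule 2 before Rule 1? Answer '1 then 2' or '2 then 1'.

Order 1 then 2:
  1 Stop Lenition: [vagezatgi] → [vahezatgi]
  2 Velar Fronting: [vahezatgi] → [vahezatdi]
  result: [vahezatdi]
Order 2 then 1:
  2 Velar Fronting: [vagezatgi] → [vadezatdi]
  1 Stop Lenition: [vadezatdi] → [vazezatdi]
  result: [vazezatdi]

1 then 2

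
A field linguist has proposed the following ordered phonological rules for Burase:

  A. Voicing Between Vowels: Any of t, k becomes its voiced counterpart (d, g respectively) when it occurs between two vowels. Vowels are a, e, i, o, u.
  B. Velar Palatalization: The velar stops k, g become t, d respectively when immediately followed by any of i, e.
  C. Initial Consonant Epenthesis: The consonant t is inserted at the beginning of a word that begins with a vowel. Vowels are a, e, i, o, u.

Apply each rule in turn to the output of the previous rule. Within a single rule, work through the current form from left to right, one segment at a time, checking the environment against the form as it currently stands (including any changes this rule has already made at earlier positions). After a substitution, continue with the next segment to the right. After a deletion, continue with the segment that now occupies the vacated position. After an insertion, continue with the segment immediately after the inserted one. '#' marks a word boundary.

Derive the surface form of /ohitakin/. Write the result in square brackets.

[tohidadin]

A Voicing Between Vowels: [ohitakin] → [ohidagin]
B Velar Palatalization: [ohidagin] → [ohidadin]
C Initial Consonant Epenthesis: [ohidadin] → [tohidadin]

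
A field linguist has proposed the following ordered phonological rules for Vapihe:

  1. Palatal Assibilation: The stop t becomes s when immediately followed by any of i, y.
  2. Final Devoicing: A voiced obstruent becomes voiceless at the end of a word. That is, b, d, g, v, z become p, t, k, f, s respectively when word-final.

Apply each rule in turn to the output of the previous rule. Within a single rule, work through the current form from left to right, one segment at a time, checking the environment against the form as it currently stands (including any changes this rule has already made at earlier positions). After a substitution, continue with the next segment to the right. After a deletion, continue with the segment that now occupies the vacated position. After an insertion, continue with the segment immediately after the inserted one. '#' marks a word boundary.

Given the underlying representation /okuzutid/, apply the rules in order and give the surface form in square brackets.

[okuzusit]

1 Palatal Assibilation: [okuzutid] → [okuzusid]
2 Final Devoicing: [okuzusid] → [okuzusit]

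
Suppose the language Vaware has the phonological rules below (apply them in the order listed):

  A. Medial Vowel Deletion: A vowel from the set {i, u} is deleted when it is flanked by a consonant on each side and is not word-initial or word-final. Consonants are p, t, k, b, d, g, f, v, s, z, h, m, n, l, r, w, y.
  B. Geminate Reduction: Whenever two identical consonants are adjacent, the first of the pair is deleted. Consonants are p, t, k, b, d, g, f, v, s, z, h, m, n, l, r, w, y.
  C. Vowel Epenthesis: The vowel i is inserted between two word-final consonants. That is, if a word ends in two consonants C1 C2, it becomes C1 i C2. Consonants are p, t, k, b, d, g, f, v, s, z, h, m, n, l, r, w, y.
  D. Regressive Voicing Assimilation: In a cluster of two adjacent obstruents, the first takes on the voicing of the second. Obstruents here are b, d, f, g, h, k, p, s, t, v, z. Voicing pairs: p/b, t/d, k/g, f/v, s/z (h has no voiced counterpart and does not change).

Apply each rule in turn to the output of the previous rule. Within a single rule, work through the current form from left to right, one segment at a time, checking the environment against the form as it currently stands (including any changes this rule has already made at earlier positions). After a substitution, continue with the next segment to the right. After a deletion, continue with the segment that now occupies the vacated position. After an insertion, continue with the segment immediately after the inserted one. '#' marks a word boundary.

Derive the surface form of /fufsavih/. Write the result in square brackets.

[fsavih]

A Medial Vowel Deletion: [fufsavih] → [ffsavh]
B Geminate Reduction: [ffsavh] → [fsavh]
C Vowel Epenthesis: [fsavh] → [fsavih]
D Regressive Voicing Assimilation: no change — [fsavih]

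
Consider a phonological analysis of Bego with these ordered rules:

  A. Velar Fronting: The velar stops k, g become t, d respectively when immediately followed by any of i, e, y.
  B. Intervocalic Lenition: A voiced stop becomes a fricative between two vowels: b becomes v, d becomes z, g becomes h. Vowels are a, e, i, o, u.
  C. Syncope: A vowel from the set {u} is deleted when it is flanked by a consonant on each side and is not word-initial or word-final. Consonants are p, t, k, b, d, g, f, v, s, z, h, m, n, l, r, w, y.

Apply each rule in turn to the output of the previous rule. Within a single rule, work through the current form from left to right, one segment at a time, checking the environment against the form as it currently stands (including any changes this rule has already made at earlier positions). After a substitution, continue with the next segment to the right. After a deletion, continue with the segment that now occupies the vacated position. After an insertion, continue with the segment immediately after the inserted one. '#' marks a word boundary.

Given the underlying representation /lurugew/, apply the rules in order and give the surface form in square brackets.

A Velar Fronting: [lurugew] → [lurudew]
B Intervocalic Lenition: [lurudew] → [luruzew]
C Syncope: [luruzew] → [lrzew]

[lrzew]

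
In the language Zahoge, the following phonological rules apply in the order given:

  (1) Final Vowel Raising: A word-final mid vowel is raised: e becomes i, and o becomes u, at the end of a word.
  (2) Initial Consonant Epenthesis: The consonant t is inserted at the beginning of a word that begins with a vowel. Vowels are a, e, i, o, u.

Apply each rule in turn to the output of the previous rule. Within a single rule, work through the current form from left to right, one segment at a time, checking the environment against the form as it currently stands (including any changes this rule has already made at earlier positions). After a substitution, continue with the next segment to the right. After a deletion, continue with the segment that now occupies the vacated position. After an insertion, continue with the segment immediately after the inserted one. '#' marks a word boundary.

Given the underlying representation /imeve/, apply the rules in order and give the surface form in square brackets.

(1) Final Vowel Raising: [imeve] → [imevi]
(2) Initial Consonant Epenthesis: [imevi] → [timevi]

[timevi]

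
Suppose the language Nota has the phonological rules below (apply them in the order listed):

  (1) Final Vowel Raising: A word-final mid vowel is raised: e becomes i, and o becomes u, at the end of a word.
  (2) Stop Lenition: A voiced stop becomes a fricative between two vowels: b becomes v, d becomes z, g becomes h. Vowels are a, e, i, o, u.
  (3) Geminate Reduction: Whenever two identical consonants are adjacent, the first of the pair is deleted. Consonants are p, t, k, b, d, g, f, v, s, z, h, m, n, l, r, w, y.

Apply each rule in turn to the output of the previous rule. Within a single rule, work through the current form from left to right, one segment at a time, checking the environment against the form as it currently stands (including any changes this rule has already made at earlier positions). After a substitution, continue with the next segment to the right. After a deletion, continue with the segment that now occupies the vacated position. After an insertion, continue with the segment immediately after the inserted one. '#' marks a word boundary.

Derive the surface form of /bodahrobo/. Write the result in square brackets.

(1) Final Vowel Raising: [bodahrobo] → [bodahrobu]
(2) Stop Lenition: [bodahrobu] → [bozahrovu]
(3) Geminate Reduction: no change — [bozahrovu]

[bozahrovu]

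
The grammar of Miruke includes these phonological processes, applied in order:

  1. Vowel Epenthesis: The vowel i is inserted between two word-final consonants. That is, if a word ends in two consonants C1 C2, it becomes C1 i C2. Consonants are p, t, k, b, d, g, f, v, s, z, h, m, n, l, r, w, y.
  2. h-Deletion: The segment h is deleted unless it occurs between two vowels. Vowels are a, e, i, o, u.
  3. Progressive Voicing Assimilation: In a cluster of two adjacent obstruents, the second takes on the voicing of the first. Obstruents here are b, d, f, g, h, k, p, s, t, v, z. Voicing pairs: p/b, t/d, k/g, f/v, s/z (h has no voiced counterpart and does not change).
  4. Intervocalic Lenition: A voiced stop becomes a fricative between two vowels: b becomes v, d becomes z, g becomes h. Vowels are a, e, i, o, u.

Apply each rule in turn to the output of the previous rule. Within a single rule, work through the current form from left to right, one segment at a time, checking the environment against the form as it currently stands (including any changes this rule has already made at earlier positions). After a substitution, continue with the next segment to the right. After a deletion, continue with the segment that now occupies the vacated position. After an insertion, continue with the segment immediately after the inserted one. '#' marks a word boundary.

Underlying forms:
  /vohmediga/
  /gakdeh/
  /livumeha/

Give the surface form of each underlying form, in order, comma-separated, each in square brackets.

/vohmediga/:
  1 Vowel Epenthesis: no change — [vohmediga]
  2 h-Deletion: [vohmediga] → [vomediga]
  3 Progressive Voicing Assimilation: no change — [vomediga]
  4 Intervocalic Lenition: [vomediga] → [vomeziha]
/gakdeh/:
  1 Vowel Epenthesis: no change — [gakdeh]
  2 h-Deletion: [gakdeh] → [gakde]
  3 Progressive Voicing Assimilation: [gakde] → [gakte]
  4 Intervocalic Lenition: no change — [gakte]
/livumeha/:
  1 Vowel Epenthesis: no change — [livumeha]
  2 h-Deletion: no change — [livumeha]
  3 Progressive Voicing Assimilation: no change — [livumeha]
  4 Intervocalic Lenition: no change — [livumeha]

[vomeziha], [gakte], [livumeha]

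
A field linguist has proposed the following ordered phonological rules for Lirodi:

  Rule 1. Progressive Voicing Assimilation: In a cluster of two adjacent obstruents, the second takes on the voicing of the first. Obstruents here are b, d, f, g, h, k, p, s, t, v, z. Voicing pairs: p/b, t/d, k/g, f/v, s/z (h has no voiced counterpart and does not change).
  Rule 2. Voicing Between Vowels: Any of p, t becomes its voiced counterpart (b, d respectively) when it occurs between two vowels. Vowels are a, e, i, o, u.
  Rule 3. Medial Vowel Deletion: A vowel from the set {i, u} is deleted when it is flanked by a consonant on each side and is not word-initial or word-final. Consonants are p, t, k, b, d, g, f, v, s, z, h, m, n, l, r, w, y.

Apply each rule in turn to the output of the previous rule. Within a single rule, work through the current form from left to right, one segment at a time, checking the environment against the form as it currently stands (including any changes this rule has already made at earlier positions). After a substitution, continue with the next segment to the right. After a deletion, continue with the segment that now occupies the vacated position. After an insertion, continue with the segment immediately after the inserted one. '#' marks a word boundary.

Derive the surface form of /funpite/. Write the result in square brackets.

[fnpde]

Rule 1 Progressive Voicing Assimilation: no change — [funpite]
Rule 2 Voicing Between Vowels: [funpite] → [funpide]
Rule 3 Medial Vowel Deletion: [funpide] → [fnpde]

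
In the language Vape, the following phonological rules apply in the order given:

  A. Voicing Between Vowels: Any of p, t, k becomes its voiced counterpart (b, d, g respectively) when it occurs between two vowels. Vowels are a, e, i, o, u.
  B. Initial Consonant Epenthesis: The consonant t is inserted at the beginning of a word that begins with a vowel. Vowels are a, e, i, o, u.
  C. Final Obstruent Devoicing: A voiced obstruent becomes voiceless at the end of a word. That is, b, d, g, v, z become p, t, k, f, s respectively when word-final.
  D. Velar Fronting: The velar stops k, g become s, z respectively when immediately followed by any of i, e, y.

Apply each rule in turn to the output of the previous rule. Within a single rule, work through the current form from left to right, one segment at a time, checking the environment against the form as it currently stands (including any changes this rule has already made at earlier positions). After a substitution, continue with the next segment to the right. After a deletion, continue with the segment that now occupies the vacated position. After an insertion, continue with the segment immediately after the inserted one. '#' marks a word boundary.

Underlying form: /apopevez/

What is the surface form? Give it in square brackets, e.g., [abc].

A Voicing Between Vowels: [apopevez] → [abobevez]
B Initial Consonant Epenthesis: [abobevez] → [tabobevez]
C Final Obstruent Devoicing: [tabobevez] → [tabobeves]
D Velar Fronting: no change — [tabobeves]

[tabobeves]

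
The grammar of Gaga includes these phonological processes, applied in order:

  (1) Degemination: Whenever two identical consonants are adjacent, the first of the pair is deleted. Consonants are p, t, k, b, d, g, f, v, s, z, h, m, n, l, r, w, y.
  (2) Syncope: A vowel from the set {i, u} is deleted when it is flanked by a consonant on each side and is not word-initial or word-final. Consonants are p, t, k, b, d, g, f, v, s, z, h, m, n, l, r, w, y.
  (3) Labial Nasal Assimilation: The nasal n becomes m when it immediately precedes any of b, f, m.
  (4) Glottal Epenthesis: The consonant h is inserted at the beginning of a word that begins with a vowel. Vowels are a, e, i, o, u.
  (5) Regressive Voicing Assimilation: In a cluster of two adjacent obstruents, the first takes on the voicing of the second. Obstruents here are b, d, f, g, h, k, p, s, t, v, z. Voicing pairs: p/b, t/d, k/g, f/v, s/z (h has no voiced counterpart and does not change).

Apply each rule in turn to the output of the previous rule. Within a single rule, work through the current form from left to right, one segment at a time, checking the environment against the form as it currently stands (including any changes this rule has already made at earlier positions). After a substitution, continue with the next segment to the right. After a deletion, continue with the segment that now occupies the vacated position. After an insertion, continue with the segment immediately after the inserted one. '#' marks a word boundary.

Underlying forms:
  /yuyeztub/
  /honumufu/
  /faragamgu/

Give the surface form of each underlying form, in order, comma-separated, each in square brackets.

/yuyeztub/:
  (1) Degemination: no change — [yuyeztub]
  (2) Syncope: [yuyeztub] → [yyeztb]
  (3) Labial Nasal Assimilation: no change — [yyeztb]
  (4) Glottal Epenthesis: no change — [yyeztb]
  (5) Regressive Voicing Assimilation: [yyeztb] → [yyesdb]
/honumufu/:
  (1) Degemination: no change — [honumufu]
  (2) Syncope: [honumufu] → [honmfu]
  (3) Labial Nasal Assimilation: [honmfu] → [hommfu]
  (4) Glottal Epenthesis: no change — [hommfu]
  (5) Regressive Voicing Assimilation: no change — [hommfu]
/faragamgu/:
  (1) Degemination: no change — [faragamgu]
  (2) Syncope: no change — [faragamgu]
  (3) Labial Nasal Assimilation: no change — [faragamgu]
  (4) Glottal Epenthesis: no change — [faragamgu]
  (5) Regressive Voicing Assimilation: no change — [faragamgu]

[yyesdb], [hommfu], [faragamgu]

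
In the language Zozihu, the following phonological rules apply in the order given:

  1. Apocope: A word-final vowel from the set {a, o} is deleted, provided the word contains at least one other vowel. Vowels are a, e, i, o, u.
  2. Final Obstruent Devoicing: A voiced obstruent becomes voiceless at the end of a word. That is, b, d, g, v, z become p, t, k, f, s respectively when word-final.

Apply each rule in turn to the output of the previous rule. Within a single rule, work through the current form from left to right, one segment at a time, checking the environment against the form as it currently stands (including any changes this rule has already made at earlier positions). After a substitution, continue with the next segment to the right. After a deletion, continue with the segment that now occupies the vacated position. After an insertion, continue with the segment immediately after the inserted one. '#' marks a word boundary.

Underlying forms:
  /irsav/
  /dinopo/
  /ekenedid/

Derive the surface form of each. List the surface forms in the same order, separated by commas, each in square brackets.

/irsav/:
  1 Apocope: no change — [irsav]
  2 Final Obstruent Devoicing: [irsav] → [irsaf]
/dinopo/:
  1 Apocope: [dinopo] → [dinop]
  2 Final Obstruent Devoicing: no change — [dinop]
/ekenedid/:
  1 Apocope: no change — [ekenedid]
  2 Final Obstruent Devoicing: [ekenedid] → [ekenedit]

[irsaf], [dinop], [ekenedit]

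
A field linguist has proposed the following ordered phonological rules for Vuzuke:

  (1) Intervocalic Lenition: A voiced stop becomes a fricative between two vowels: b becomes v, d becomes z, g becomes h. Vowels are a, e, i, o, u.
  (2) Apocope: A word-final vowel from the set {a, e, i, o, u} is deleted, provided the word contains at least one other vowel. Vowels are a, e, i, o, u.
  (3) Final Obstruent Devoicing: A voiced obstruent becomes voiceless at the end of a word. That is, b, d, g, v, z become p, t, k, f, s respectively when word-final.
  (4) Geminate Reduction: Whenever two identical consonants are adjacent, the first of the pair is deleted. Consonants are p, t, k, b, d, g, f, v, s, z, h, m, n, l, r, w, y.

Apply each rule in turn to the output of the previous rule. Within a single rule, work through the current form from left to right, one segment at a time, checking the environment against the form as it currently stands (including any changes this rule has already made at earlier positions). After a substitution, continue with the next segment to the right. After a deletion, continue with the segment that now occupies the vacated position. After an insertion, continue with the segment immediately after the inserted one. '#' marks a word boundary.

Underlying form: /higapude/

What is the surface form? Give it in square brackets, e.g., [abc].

(1) Intervocalic Lenition: [higapude] → [hihapuze]
(2) Apocope: [hihapuze] → [hihapuz]
(3) Final Obstruent Devoicing: [hihapuz] → [hihapus]
(4) Geminate Reduction: no change — [hihapus]

[hihapus]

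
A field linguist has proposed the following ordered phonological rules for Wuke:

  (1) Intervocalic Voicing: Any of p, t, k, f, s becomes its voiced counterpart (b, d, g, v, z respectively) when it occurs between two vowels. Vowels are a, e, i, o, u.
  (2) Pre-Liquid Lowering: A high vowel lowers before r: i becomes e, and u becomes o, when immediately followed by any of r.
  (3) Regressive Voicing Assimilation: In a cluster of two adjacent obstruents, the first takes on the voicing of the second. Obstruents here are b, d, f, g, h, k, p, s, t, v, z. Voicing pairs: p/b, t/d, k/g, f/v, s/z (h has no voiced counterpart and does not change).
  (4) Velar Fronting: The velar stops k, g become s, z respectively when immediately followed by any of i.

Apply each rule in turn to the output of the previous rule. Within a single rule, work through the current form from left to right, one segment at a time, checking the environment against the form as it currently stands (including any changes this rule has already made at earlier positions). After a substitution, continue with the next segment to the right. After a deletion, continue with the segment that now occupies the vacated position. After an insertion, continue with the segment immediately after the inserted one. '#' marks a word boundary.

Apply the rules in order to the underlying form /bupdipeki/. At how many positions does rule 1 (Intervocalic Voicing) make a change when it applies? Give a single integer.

2

(1) Intervocalic Voicing: [bupdipeki] → [bupdibegi]
(2) Pre-Liquid Lowering: no change — [bupdibegi]
(3) Regressive Voicing Assimilation: [bupdibegi] → [bubdibegi]
(4) Velar Fronting: [bubdibegi] → [bubdibezi]
Rule 1 changed 2 position(s).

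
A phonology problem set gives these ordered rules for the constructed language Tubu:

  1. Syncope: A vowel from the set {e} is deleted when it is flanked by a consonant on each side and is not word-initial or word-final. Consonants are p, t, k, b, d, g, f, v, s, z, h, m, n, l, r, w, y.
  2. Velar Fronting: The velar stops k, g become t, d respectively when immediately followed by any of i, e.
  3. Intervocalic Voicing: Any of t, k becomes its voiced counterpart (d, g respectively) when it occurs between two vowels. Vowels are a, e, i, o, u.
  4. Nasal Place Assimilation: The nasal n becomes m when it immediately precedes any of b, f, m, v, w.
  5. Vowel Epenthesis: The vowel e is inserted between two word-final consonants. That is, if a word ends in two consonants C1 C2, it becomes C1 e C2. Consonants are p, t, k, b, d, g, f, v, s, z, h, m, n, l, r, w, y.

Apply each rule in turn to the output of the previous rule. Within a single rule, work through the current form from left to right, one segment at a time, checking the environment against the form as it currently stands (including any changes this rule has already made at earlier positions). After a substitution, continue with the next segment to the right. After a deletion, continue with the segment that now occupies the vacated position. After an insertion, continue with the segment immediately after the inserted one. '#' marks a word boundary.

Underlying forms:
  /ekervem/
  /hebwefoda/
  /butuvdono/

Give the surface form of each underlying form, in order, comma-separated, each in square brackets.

[ekrvem], [hbwfoda], [buduvdono]

/ekervem/:
  1 Syncope: [ekervem] → [ekrvm]
  2 Velar Fronting: no change — [ekrvm]
  3 Intervocalic Voicing: no change — [ekrvm]
  4 Nasal Place Assimilation: no change — [ekrvm]
  5 Vowel Epenthesis: [ekrvm] → [ekrvem]
/hebwefoda/:
  1 Syncope: [hebwefoda] → [hbwfoda]
  2 Velar Fronting: no change — [hbwfoda]
  3 Intervocalic Voicing: no change — [hbwfoda]
  4 Nasal Place Assimilation: no change — [hbwfoda]
  5 Vowel Epenthesis: no change — [hbwfoda]
/butuvdono/:
  1 Syncope: no change — [butuvdono]
  2 Velar Fronting: no change — [butuvdono]
  3 Intervocalic Voicing: [butuvdono] → [buduvdono]
  4 Nasal Place Assimilation: no change — [buduvdono]
  5 Vowel Epenthesis: no change — [buduvdono]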